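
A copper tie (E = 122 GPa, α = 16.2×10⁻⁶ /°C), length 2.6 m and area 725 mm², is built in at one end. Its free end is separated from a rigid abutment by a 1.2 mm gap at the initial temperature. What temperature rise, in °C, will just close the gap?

ΔT ≈ 28.5 °C

Contact occurs when the free expansion equals the gap: αΔT L = 1.2 mm.
ΔT = 1.2 / (16.2×10⁻⁶ × 2600) = 28.49 °C.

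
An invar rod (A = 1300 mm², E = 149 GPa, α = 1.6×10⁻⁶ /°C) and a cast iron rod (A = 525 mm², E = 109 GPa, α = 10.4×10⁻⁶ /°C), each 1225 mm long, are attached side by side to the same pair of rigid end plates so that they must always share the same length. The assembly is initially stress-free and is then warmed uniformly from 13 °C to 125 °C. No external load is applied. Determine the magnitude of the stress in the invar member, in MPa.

σ ≈ 33.5 MPa (tensile)

Equilibrium of a rigid end plate with no external load gives equal and opposite internal forces ±P in the two members. Since α_{cast iron} > α_{invar}, heating drives the cast iron into compression and the invar into tension.
Compatibility of the two members (thermal + elastic change equal): (α₁ − α₂)ΔT = P·[1/(A₁E₁) + 1/(A₂E₂)].
|α₁ − α₂|·ΔT = 8.8×10⁻⁶ × 112 = 0.0009856.
1/(A₁E₁) + 1/(A₂E₂) = 1/(1300×149×10³) + 1/(525×109×10³) = 2.264×10⁻⁸ N⁻¹.
So P = 0.0009856 / 2.264×10⁻⁸ = 43.54 kN.
σ_{invar} = P/A₁ = 43540/1300 = 33.49 MPa, tensile.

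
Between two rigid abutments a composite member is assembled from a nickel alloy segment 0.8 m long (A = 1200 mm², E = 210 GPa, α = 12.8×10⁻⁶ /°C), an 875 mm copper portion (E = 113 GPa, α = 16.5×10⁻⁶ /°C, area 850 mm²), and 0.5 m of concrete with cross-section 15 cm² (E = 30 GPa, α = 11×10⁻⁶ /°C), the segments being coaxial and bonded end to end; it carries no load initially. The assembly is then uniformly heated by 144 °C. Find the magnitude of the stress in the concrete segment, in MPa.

σ ≈ 124 MPa (compressive)

With the walls removed the bar would change length by δ_free = Σ αᵢΔT Lᵢ = 12.8×10⁻⁶×144×800 + 16.5×10⁻⁶×144×875 + 11×10⁻⁶×144×500 = 4.346 mm.
The walls prevent any net length change, so an axial force P (same in every segment) develops. Compatibility: P · Σ Lᵢ/(AᵢEᵢ) = δ_free.
Σ Lᵢ/(AᵢEᵢ) = 800/(1200×210×10³) + 875/(850×113×10³) + 500/(1500×30×10³) = 2.34×10⁻⁵ mm/N.
P = 4.346 / 2.34×10⁻⁵ = 185700 N = 185.7 kN, compressive.
σ_{concrete} = P / A = 185700 / 1500 = 123.8 MPa.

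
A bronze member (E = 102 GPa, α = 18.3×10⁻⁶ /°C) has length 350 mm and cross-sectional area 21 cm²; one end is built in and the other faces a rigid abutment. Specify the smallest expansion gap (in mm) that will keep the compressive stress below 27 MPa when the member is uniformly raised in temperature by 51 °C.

g ≈ 0.234 mm

Free expansion if unrestrained: δ_free = αΔT L = 18.3×10⁻⁶ × 51 × 350 = 0.3267 mm.
A stress of 27 MPa corresponds to the wall pushing the member back by σL/E = 27×350/(102×10³) = 0.09265 mm.
The gap must absorb the remainder: g_min = 0.3267 − 0.09265 = 0.234 mm.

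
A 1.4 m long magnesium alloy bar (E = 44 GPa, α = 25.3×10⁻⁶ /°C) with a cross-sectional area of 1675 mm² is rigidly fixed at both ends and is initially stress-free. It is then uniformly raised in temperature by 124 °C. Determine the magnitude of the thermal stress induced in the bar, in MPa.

Because both ends are immovable the net strain is zero, and the suppressed thermal strain is αΔT = 25.3×10⁻⁶ × 124 = 3137.2×10⁻⁶.
Hence σ = E·αΔT = 44×10³ × 3137.2×10⁻⁶ = 138 MPa, compressive.

σ ≈ 138 MPa (compressive)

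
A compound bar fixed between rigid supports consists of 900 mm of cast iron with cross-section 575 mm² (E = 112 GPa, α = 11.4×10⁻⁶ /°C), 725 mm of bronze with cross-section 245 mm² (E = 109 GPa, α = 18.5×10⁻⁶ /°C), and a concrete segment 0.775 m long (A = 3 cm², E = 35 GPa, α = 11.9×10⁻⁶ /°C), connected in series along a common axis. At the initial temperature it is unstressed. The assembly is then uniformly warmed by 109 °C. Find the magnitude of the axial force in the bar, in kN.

P ≈ 31.2 kN (compressive)

Free thermal expansion of the whole bar: Σ αᵢΔT Lᵢ = 11.4×10⁻⁶×109×900 + 18.5×10⁻⁶×109×725 + 11.9×10⁻⁶×109×775 = 3.586 mm.
The rigid supports impose zero overall length change; the single axial force P common to all segments must satisfy P Σ Lᵢ/(AᵢEᵢ) = δ_free.
Σ Lᵢ/(AᵢEᵢ) = 900/(575×112×10³) + 725/(245×109×10³) + 775/(300×35×10³) = 0.0001149 mm/N.
P = 3.586 / 0.0001149 = 31200 N = 31.2 kN, compressive.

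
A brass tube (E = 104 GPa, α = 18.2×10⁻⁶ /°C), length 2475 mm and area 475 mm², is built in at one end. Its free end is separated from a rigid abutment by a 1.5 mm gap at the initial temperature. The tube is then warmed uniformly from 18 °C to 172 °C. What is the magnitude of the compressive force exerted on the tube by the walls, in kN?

P ≈ 109 kN

Free thermal elongation = αΔT L = 18.2×10⁻⁶ × 154 × 2475 = 6.937 mm.
After closing the 1.5 mm clearance, 6.937 − 1.5 = 5.437 mm of expansion remains to be suppressed by the wall.
That suppressed elongation corresponds to σ = E·Δ/L = 104×10³ × 5.437/2475 = 228.5 MPa.
Force on the wall = σA = 228.5 × 475 mm² = 108.5 kN.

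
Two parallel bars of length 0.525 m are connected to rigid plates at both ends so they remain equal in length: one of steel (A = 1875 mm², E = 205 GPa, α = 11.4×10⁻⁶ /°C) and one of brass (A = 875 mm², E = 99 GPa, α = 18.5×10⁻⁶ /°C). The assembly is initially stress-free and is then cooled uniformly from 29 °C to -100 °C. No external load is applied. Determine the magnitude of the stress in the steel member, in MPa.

σ ≈ 34.5 MPa (compressive)

Both members must finish at the same length. With the larger α, the brass tends to over-contract; the plates restrain it, putting the brass in tension and the steel in compression. With no external load the two internal forces are equal and opposite, magnitude P.
Setting the final lengths equal and cancelling L: (α₁ − α₂)ΔT = P/(A₁E₁) + P/(A₂E₂).
|α₁ − α₂|·ΔT = 7.1×10⁻⁶ × 129 = 0.0009159.
1/(A₁E₁) + 1/(A₂E₂) = 1/(1875×205×10³) + 1/(875×99×10³) = 1.415×10⁻⁸ N⁻¹.
P = 0.0009159 / 1.415×10⁻⁸ = 64750 N = 64.75 kN.
σ_{steel} = P/A₁ = 64750/1875 = 34.53 MPa, compressive.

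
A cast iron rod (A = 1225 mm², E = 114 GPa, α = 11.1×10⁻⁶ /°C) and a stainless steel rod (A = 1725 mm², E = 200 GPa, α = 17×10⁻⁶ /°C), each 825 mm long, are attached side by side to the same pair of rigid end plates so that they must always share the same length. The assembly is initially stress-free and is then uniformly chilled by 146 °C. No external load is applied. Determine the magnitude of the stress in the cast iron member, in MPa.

σ ≈ 69.9 MPa (compressive)

Equilibrium of a rigid end plate with no external load gives equal and opposite internal forces ±P in the two members. Since α_{stainless steel} > α_{cast iron}, cooling drives the stainless steel into tension and the cast iron into compression.
Compatibility of the two members (thermal + elastic change equal): (α₁ − α₂)ΔT = P·[1/(A₁E₁) + 1/(A₂E₂)].
|α₁ − α₂|·ΔT = 5.9×10⁻⁶ × 146 = 0.0008614.
1/(A₁E₁) + 1/(A₂E₂) = 1/(1225×114×10³) + 1/(1725×200×10³) = 1.006×10⁻⁸ N⁻¹.
P = 0.0008614 / 1.006×10⁻⁸ = 85630 N = 85.63 kN.
σ_{cast iron} = P/A₁ = 85630/1225 = 69.9 MPa, compressive.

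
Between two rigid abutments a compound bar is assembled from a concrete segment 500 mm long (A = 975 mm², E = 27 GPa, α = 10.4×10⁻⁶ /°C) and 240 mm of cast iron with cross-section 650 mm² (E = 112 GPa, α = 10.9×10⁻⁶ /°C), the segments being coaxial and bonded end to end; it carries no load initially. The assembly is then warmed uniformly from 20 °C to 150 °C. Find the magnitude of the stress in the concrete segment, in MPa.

If the supports were absent, the total length change would be Σ αᵢΔT Lᵢ = 10.4×10⁻⁶×130×500 + 10.9×10⁻⁶×130×240 = 1.016 mm.
The walls prevent any net length change, so an axial force P (same in every segment) develops. Compatibility: P · Σ Lᵢ/(AᵢEᵢ) = δ_free.
Σ Lᵢ/(AᵢEᵢ) = 500/(975×27×10³) + 240/(650×112×10³) = 2.229×10⁻⁵ mm/N.
Hence P = δ_free / Σ(L/AE) = 1.016/2.229×10⁻⁵ = 45.58 kN (compressive).
σ_{concrete} = P / A = 45580 / 975 = 46.75 MPa.

σ ≈ 46.8 MPa (compressive)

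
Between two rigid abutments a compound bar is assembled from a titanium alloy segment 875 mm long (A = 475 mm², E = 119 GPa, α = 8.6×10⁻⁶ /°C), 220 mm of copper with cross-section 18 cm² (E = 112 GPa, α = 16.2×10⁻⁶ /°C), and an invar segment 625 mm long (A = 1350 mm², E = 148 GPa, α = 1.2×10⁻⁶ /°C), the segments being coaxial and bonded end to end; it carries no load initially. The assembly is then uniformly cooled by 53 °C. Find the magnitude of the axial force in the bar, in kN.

P ≈ 31.9 kN (tensile)

If the supports were absent, the total length change would be Σ αᵢΔT Lᵢ = 8.6×10⁻⁶×53×875 + 16.2×10⁻⁶×53×220 + 1.2×10⁻⁶×53×625 = 0.6275 mm.
The walls prevent any net length change, so an axial force P (same in every segment) develops. Compatibility: P · Σ Lᵢ/(AᵢEᵢ) = δ_free.
Σ Lᵢ/(AᵢEᵢ) = 875/(475×119×10³) + 220/(1800×112×10³) + 625/(1350×148×10³) = 1.97×10⁻⁵ mm/N.
So P = 0.6275 / 1.97×10⁻⁵ = 31.85 kN, tensile.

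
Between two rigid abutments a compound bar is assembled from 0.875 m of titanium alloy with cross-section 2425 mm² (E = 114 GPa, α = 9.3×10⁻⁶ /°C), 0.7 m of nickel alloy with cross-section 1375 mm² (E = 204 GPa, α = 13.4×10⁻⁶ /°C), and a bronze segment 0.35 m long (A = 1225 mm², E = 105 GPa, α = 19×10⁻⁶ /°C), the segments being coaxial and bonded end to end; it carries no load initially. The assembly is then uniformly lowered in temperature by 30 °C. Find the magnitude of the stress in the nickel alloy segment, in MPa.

Free thermal contraction of the whole bar: Σ αᵢΔT Lᵢ = 9.3×10⁻⁶×30×875 + 13.4×10⁻⁶×30×700 + 19×10⁻⁶×30×350 = 0.725 mm.
Since the ends are fixed, an axial force P builds up, equal in every segment, with P · Σ Lᵢ/(AᵢEᵢ) = δ_free.
Σ Lᵢ/(AᵢEᵢ) = 875/(2425×114×10³) + 700/(1375×204×10³) + 350/(1225×105×10³) = 8.382×10⁻⁶ mm/N.
Hence P = δ_free / Σ(L/AE) = 0.725/8.382×10⁻⁶ = 86.5 kN (tensile).
σ_{nickel alloy} = P / A = 86500 / 1375 = 62.91 MPa.

σ ≈ 62.9 MPa (tensile)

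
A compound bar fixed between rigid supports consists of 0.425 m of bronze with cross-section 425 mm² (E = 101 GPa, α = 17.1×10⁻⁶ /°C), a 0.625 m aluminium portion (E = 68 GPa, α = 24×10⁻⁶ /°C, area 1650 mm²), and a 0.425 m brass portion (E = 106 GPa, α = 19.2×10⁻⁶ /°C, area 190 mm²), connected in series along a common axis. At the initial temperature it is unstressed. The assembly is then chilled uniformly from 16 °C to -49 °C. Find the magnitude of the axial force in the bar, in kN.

With the walls removed the bar would change length by δ_free = Σ αᵢΔT Lᵢ = 17.1×10⁻⁶×65×425 + 24×10⁻⁶×65×625 + 19.2×10⁻⁶×65×425 = 1.978 mm.
Since the ends are fixed, an axial force P builds up, equal in every segment, with P · Σ Lᵢ/(AᵢEᵢ) = δ_free.
The series flexibility is Σ Lᵢ/(AᵢEᵢ) = 425/(425×101×10³) + 625/(1650×68×10³) + 425/(190×106×10³) = 3.657×10⁻⁵ mm/N.
P = 1.978 / 3.657×10⁻⁵ = 54080 N = 54.08 kN, tensile.

P ≈ 54.1 kN (tensile)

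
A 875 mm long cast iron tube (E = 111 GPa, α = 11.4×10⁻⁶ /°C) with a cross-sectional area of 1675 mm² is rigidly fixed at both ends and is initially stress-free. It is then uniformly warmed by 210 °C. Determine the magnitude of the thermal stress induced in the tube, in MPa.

The supports are rigid, so the total axial strain is zero. The restrained thermal strain is ε = αΔT = 11.4×10⁻⁶ × 210 = 2394×10⁻⁶.
σ = EαΔT = 111×10³ × 11.4×10⁻⁶ × 210 = 265.7 MPa (compressive; the tube is trying to expand).

σ ≈ 266 MPa (compressive)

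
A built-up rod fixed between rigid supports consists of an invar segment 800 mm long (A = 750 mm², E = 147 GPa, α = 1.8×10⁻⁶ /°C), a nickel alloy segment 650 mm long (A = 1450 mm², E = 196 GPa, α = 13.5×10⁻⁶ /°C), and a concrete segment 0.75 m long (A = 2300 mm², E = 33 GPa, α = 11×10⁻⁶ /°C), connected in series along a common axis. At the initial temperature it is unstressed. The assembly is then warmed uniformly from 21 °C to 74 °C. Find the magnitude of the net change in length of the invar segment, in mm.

|ΔL| ≈ 0.289 mm

If the supports were absent, the total length change would be Σ αᵢΔT Lᵢ = 1.8×10⁻⁶×53×800 + 13.5×10⁻⁶×53×650 + 11×10⁻⁶×53×750 = 0.9786 mm.
The rigid supports impose zero overall length change; the single axial force P common to all segments must satisfy P Σ Lᵢ/(AᵢEᵢ) = δ_free.
The series flexibility is Σ Lᵢ/(AᵢEᵢ) = 800/(750×147×10³) + 650/(1450×196×10³) + 750/(2300×33×10³) = 1.942×10⁻⁵ mm/N.
So P = 0.9786 / 1.942×10⁻⁵ = 50.38 kN, compressive.
For the invar segment, free thermal change = 1.8×10⁻⁶×53×800 = 0.07632 mm and elastic change from P = 50380×800/(750×147×10³) = 0.3656 mm; these oppose, so the net change is 0.289 mm (segment shortens).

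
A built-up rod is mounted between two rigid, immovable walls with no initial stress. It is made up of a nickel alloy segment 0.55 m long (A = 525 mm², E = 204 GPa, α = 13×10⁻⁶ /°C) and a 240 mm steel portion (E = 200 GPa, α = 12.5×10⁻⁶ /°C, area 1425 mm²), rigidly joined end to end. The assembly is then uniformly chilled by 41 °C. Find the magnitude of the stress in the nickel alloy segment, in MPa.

If the supports were absent, the total length change would be Σ αᵢΔT Lᵢ = 13×10⁻⁶×41×550 + 12.5×10⁻⁶×41×240 = 0.4161 mm.
The rigid supports impose zero overall length change; the single axial force P common to all segments must satisfy P Σ Lᵢ/(AᵢEᵢ) = δ_free.
The series flexibility is Σ Lᵢ/(AᵢEᵢ) = 550/(525×204×10³) + 240/(1425×200×10³) = 5.977×10⁻⁶ mm/N.
So P = 0.4161 / 5.977×10⁻⁶ = 69.62 kN, tensile.
σ_{nickel alloy} = P / A = 69620 / 525 = 132.6 MPa.

σ ≈ 133 MPa (tensile)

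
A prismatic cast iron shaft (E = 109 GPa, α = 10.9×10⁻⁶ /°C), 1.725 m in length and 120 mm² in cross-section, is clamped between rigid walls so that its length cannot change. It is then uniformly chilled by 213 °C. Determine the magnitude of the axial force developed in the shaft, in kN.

P ≈ 30.4 kN (tensile)

The ends cannot move, so σ = EαΔT = 109×10³ × 10.9×10⁻⁶ × 213 = 253.1 MPa.
P = AEαΔT = 120 × 109×10³ × 10.9×10⁻⁶ × 213 = 30.37 kN (tensile).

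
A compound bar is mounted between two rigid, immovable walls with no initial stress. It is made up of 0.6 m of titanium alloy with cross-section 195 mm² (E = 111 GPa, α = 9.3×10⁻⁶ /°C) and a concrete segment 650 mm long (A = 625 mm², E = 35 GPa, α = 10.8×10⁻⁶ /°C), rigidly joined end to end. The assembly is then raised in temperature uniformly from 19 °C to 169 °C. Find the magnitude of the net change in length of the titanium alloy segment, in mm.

If the supports were absent, the total length change would be Σ αᵢΔT Lᵢ = 9.3×10⁻⁶×150×600 + 10.8×10⁻⁶×150×650 = 1.89 mm.
The rigid supports impose zero overall length change; the single axial force P common to all segments must satisfy P Σ Lᵢ/(AᵢEᵢ) = δ_free.
The series flexibility is Σ Lᵢ/(AᵢEᵢ) = 600/(195×111×10³) + 650/(625×35×10³) = 5.743×10⁻⁵ mm/N.
So P = 1.89 / 5.743×10⁻⁵ = 32.91 kN, compressive.
For the titanium alloy segment, free thermal change = 9.3×10⁻⁶×150×600 = 0.837 mm and elastic change from P = 32910×600/(195×111×10³) = 0.9122 mm; these oppose, so the net change is 0.0752 mm (segment shortens).

|ΔL| ≈ 0.0752 mm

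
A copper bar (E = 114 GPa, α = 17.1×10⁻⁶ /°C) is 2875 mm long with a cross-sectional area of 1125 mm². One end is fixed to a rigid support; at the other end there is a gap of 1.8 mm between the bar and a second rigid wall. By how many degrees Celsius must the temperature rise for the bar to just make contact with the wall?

ΔT ≈ 36.6 °C

The gap closes when αΔT L = 1.8 mm, since the bar is still unstressed at that instant.
ΔT = 1.8 / (17.1×10⁻⁶ × 2875) = 36.61 °C.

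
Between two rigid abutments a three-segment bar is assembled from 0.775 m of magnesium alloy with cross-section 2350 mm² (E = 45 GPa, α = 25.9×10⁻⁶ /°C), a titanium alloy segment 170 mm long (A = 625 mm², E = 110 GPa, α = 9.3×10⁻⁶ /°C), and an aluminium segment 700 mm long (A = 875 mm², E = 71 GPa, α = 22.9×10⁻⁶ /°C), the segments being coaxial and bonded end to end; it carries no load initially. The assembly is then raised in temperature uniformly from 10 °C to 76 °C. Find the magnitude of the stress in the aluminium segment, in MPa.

σ ≈ 135 MPa (compressive)

Free thermal expansion of the whole bar: Σ αᵢΔT Lᵢ = 25.9×10⁻⁶×66×775 + 9.3×10⁻⁶×66×170 + 22.9×10⁻⁶×66×700 = 2.487 mm.
The rigid supports impose zero overall length change; the single axial force P common to all segments must satisfy P Σ Lᵢ/(AᵢEᵢ) = δ_free.
Σ Lᵢ/(AᵢEᵢ) = 775/(2350×45×10³) + 170/(625×110×10³) + 700/(875×71×10³) = 2.107×10⁻⁵ mm/N.
So P = 2.487 / 2.107×10⁻⁵ = 118 kN, compressive.
σ_{aluminium} = P / A = 118000 / 875 = 134.9 MPa.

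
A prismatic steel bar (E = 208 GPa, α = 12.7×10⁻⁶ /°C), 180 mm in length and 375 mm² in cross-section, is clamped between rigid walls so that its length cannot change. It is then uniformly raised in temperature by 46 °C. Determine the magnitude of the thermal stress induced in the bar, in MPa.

Because both ends are immovable the net strain is zero, and the suppressed thermal strain is αΔT = 12.7×10⁻⁶ × 46 = 584.2×10⁻⁶.
The stress required to suppress this strain is σ = Eε = 208×10³ × 584.2×10⁻⁶ = 121.5 MPa, compressive since the bar is trying to expand.

σ ≈ 122 MPa (compressive)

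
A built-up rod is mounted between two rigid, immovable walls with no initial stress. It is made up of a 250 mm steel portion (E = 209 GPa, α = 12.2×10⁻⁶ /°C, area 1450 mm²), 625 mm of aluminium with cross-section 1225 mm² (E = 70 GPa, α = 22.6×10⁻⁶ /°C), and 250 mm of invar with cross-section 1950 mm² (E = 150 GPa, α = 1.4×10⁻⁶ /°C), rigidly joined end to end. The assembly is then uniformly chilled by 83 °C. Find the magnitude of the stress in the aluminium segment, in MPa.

σ ≈ 132 MPa (tensile)

Free thermal contraction of the whole bar: Σ αᵢΔT Lᵢ = 12.2×10⁻⁶×83×250 + 22.6×10⁻⁶×83×625 + 1.4×10⁻⁶×83×250 = 1.455 mm.
The walls prevent any net length change, so an axial force P (same in every segment) develops. Compatibility: P · Σ Lᵢ/(AᵢEᵢ) = δ_free.
Σ Lᵢ/(AᵢEᵢ) = 250/(1450×209×10³) + 625/(1225×70×10³) + 250/(1950×150×10³) = 8.968×10⁻⁶ mm/N.
So P = 1.455 / 8.968×10⁻⁶ = 162.2 kN, tensile.
σ_{aluminium} = P / A = 162200 / 1225 = 132.4 MPa.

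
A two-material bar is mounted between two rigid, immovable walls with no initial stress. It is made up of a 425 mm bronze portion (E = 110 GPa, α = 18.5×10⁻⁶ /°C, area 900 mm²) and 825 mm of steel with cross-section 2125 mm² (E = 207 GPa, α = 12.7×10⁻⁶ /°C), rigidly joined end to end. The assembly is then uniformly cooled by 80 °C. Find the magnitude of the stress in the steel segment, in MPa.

If the supports were absent, the total length change would be Σ αᵢΔT Lᵢ = 18.5×10⁻⁶×80×425 + 12.7×10⁻⁶×80×825 = 1.467 mm.
The walls prevent any net length change, so an axial force P (same in every segment) develops. Compatibility: P · Σ Lᵢ/(AᵢEᵢ) = δ_free.
Σ Lᵢ/(AᵢEᵢ) = 425/(900×110×10³) + 825/(2125×207×10³) = 6.168×10⁻⁶ mm/N.
P = 1.467 / 6.168×10⁻⁶ = 237900 N = 237.9 kN, tensile.
σ_{steel} = P / A = 237900 / 2125 = 111.9 MPa.

σ ≈ 112 MPa (tensile)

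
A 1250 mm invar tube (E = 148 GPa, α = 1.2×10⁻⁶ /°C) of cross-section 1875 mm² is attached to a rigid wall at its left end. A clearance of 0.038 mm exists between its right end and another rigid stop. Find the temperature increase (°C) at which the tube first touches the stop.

ΔT ≈ 25.3 °C

Contact occurs when the free expansion equals the gap: αΔT L = 0.038 mm.
So ΔT = g/(αL) = 0.038/(1.2×10⁻⁶ × 1250) = 25.33 °C.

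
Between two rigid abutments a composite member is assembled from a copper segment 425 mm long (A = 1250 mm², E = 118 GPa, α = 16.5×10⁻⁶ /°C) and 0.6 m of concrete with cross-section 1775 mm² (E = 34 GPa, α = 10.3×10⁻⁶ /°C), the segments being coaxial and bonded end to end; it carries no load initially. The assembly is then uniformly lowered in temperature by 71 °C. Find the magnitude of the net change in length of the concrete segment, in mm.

Free thermal contraction of the whole bar: Σ αᵢΔT Lᵢ = 16.5×10⁻⁶×71×425 + 10.3×10⁻⁶×71×600 = 0.9367 mm.
The rigid supports impose zero overall length change; the single axial force P common to all segments must satisfy P Σ Lᵢ/(AᵢEᵢ) = δ_free.
The series flexibility is Σ Lᵢ/(AᵢEᵢ) = 425/(1250×118×10³) + 600/(1775×34×10³) = 1.282×10⁻⁵ mm/N.
So P = 0.9367 / 1.282×10⁻⁵ = 73.04 kN, tensile.
For the concrete segment, free thermal change = 10.3×10⁻⁶×71×600 = 0.4388 mm and elastic change from P = 73040×600/(1775×34×10³) = 0.7262 mm; these oppose, so the net change is 0.287 mm (segment lengthens).

|ΔL| ≈ 0.287 mm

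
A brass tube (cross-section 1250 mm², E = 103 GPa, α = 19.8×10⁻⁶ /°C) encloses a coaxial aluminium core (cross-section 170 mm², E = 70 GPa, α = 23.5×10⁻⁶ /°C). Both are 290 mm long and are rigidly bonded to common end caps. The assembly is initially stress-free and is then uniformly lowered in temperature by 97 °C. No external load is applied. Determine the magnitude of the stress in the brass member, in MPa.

σ ≈ 3.13 MPa (compressive)

The aluminium has the larger α, so on cooling it would change length more than the brass if both were free. The rigid plates force a common final length, so the aluminium is put into tension and the brass into compression, with equal and opposite forces P (no external load).
Equating the net (thermal + elastic) strains gives |α₁ − α₂|·ΔT = P·[1/(A₁E₁) + 1/(A₂E₂)].
|α₁ − α₂|·ΔT = 3.7×10⁻⁶ × 97 = 0.0003589.
1/(A₁E₁) + 1/(A₂E₂) = 1/(1250×103×10³) + 1/(170×70×10³) = 9.18×10⁻⁸ N⁻¹.
P = 0.0003589 / 9.18×10⁻⁸ = 3910 N = 3.91 kN.
σ_{brass} = P/A₁ = 3910/1250 = 3.128 MPa, compressive.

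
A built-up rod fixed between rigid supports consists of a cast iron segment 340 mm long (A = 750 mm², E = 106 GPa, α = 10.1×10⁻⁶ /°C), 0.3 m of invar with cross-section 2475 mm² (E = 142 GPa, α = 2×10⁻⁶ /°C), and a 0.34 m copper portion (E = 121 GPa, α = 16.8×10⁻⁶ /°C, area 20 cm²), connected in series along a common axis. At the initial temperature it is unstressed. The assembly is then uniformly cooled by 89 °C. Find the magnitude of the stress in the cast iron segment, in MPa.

σ ≈ 177 MPa (tensile)

With the walls removed the bar would change length by δ_free = Σ αᵢΔT Lᵢ = 10.1×10⁻⁶×89×340 + 2×10⁻⁶×89×300 + 16.8×10⁻⁶×89×340 = 0.8674 mm.
The rigid supports impose zero overall length change; the single axial force P common to all segments must satisfy P Σ Lᵢ/(AᵢEᵢ) = δ_free.
The series flexibility is Σ Lᵢ/(AᵢEᵢ) = 340/(750×106×10³) + 300/(2475×142×10³) + 340/(2000×121×10³) = 6.535×10⁻⁶ mm/N.
Hence P = δ_free / Σ(L/AE) = 0.8674/6.535×10⁻⁶ = 132.7 kN (tensile).
σ_{cast iron} = P / A = 132700 / 750 = 177 MPa.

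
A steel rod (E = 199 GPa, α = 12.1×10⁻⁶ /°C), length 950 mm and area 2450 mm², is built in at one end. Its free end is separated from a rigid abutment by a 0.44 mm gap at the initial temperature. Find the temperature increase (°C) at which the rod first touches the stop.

ΔT ≈ 38.3 °C

Contact occurs when the free expansion equals the gap: αΔT L = 0.44 mm.
So ΔT = g/(αL) = 0.44/(12.1×10⁻⁶ × 950) = 38.28 °C.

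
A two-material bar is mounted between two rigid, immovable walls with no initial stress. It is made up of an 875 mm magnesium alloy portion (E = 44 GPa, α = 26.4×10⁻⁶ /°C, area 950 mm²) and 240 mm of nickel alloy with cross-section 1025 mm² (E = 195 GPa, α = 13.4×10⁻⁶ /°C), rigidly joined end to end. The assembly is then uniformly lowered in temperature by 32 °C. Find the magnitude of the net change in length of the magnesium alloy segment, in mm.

With the walls removed the bar would change length by δ_free = Σ αᵢΔT Lᵢ = 26.4×10⁻⁶×32×875 + 13.4×10⁻⁶×32×240 = 0.8421 mm.
Since the ends are fixed, an axial force P builds up, equal in every segment, with P · Σ Lᵢ/(AᵢEᵢ) = δ_free.
Σ Lᵢ/(AᵢEᵢ) = 875/(950×44×10³) + 240/(1025×195×10³) = 2.213×10⁻⁵ mm/N.
Hence P = δ_free / Σ(L/AE) = 0.8421/2.213×10⁻⁵ = 38.05 kN (tensile).
For the magnesium alloy segment, free thermal change = 26.4×10⁻⁶×32×875 = 0.7392 mm and elastic change from P = 38050×875/(950×44×10³) = 0.7964 mm; these oppose, so the net change is 0.0572 mm (segment lengthens).

|ΔL| ≈ 0.0572 mm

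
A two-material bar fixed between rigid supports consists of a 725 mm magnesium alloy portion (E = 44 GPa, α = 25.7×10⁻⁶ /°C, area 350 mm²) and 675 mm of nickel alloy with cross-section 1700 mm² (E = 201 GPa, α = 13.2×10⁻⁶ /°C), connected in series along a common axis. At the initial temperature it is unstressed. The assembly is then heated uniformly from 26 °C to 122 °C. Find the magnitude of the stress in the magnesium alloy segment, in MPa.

With the walls removed the bar would change length by δ_free = Σ αᵢΔT Lᵢ = 25.7×10⁻⁶×96×725 + 13.2×10⁻⁶×96×675 = 2.644 mm.
The rigid supports impose zero overall length change; the single axial force P common to all segments must satisfy P Σ Lᵢ/(AᵢEᵢ) = δ_free.
The series flexibility is Σ Lᵢ/(AᵢEᵢ) = 725/(350×44×10³) + 675/(1700×201×10³) = 4.905×10⁻⁵ mm/N.
So P = 2.644 / 4.905×10⁻⁵ = 53.9 kN, compressive.
σ_{magnesium alloy} = P / A = 53900 / 350 = 154 MPa.

σ ≈ 154 MPa (compressive)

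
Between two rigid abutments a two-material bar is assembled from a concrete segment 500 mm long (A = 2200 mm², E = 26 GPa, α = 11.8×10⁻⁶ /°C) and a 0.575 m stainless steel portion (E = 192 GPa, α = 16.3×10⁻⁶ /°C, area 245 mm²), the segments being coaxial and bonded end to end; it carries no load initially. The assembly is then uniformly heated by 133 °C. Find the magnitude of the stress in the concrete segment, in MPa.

σ ≈ 44 MPa (compressive)

Free thermal expansion of the whole bar: Σ αᵢΔT Lᵢ = 11.8×10⁻⁶×133×500 + 16.3×10⁻⁶×133×575 = 2.031 mm.
Since the ends are fixed, an axial force P builds up, equal in every segment, with P · Σ Lᵢ/(AᵢEᵢ) = δ_free.
Σ Lᵢ/(AᵢEᵢ) = 500/(2200×26×10³) + 575/(245×192×10³) = 2.096×10⁻⁵ mm/N.
P = 2.031 / 2.096×10⁻⁵ = 96890 N = 96.89 kN, compressive.
σ_{concrete} = P / A = 96890 / 2200 = 44.04 MPa.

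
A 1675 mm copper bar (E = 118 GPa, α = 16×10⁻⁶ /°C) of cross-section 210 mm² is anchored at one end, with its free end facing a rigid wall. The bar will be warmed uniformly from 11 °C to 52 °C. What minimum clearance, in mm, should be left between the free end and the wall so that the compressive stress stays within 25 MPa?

Free expansion if unrestrained: δ_free = αΔT L = 16×10⁻⁶ × 41 × 1675 = 1.099 mm.
At the allowable stress the elastic shortening the wall may impose is σL/E = 25 × 1675 / (118×10³) = 0.3549 mm.
So the gap has to take up the difference, g_min = δ_free − σL/E = 1.099 − 0.3549 = 0.7439 mm.

g ≈ 0.744 mm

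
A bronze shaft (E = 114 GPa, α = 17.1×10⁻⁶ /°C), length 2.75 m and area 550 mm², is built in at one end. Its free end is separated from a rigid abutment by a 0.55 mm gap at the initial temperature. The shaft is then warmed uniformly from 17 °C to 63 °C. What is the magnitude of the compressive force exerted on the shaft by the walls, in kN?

P ≈ 36.8 kN

Free thermal elongation = αΔT L = 17.1×10⁻⁶ × 46 × 2750 = 2.163 mm.
The gap closes (δ_free > 0.55 mm) and the wall then resists a further 2.163 − 0.55 = 1.613 mm of expansion.
Compatibility: PL/(AE) = 1.613 mm, so σ = P/A = E × (1.613/2750) = 66.87 MPa.
P = σA = 66.87 × 550 = 36.78 kN.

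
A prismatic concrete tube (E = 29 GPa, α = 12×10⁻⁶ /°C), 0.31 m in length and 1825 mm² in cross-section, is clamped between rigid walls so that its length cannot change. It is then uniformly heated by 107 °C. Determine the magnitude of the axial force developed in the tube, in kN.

With zero net strain, σ = E·αΔT = 29 GPa × 12×10⁻⁶ × 107 = 37.24 MPa.
P = AEαΔT = 1825 × 29×10³ × 12×10⁻⁶ × 107 = 67.96 kN (compressive).

P ≈ 68 kN (compressive)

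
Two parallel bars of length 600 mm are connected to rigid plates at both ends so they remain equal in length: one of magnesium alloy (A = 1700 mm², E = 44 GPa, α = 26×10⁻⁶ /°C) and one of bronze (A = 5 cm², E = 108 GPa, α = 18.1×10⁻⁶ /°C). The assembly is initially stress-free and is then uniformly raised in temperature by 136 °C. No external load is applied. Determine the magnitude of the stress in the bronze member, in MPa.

σ ≈ 67.4 MPa (tensile)

Both members must finish at the same length. With the larger α, the magnesium alloy tends to over-expand; the plates restrain it, putting the magnesium alloy in compression and the bronze in tension. With no external load the two internal forces are equal and opposite, magnitude P.
Setting the final lengths equal and cancelling L: (α₁ − α₂)ΔT = P/(A₁E₁) + P/(A₂E₂).
|α₁ − α₂|·ΔT = 7.9×10⁻⁶ × 136 = 0.001074.
1/(A₁E₁) + 1/(A₂E₂) = 1/(1700×44×10³) + 1/(500×108×10³) = 3.189×10⁻⁸ N⁻¹.
So P = 0.001074 / 3.189×10⁻⁸ = 33.69 kN.
σ_{bronze} = P/A₂ = 33690/500 = 67.39 MPa, tensile.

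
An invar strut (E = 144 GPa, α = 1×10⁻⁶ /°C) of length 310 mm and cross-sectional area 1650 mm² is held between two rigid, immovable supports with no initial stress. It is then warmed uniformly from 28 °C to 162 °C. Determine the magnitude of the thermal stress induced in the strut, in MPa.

With length fixed, the mechanical strain must cancel the thermal strain αΔT = 1×10⁻⁶ × 134 = 134×10⁻⁶.
The stress required to suppress this strain is σ = Eε = 144×10³ × 134×10⁻⁶ = 19.3 MPa, compressive since the strut is trying to expand.

σ ≈ 19.3 MPa (compressive)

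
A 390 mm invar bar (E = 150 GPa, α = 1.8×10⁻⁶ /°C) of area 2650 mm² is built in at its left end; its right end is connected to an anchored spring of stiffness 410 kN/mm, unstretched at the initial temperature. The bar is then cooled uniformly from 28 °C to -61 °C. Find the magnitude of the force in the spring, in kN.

P ≈ 18.3 kN

The unrestrained thermal change is αΔT L = 1.8×10⁻⁶ × 89 × 390 = 0.06248 mm.
With a force P in the spring, the elastic change of the bar is PL/(AE) and that of the spring is P/k; compatibility requires their sum to equal δ_free.
So P = δ_free / [L/(AE) + 1/k] = 0.06248 / [ 390/(2650×150×10³) + 1/(410×10³) ].
P = 0.06248 / 3.42×10⁻⁶ = 18270 N.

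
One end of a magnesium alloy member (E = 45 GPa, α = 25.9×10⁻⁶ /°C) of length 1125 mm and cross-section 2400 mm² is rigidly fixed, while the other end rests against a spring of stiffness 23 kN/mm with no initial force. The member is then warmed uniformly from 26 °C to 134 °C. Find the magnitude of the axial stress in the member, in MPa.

The unrestrained thermal change is αΔT L = 25.9×10⁻⁶ × 108 × 1125 = 3.147 mm.
With a force P in the spring, the elastic change of the member is PL/(AE) and that of the spring is P/k; compatibility requires their sum to equal δ_free.
P [ L/(AE) + 1/k ] = δ_free → P [ 1125/(2400×45×10³) + 1/(23×10³) ] = 3.147.
P = 3.147 / 5.389×10⁻⁵ = 58390 N.
σ = P/A = 58390/2400 = 24.33 MPa.

σ ≈ 24.3 MPa (compressive)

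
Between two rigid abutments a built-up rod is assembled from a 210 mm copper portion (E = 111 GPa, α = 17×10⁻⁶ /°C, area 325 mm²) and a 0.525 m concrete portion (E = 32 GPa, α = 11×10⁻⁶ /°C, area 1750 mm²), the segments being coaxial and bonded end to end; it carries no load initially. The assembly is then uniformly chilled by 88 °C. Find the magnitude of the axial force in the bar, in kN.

P ≈ 54.1 kN (tensile)

Free thermal contraction of the whole bar: Σ αᵢΔT Lᵢ = 17×10⁻⁶×88×210 + 11×10⁻⁶×88×525 = 0.8224 mm.
The walls prevent any net length change, so an axial force P (same in every segment) develops. Compatibility: P · Σ Lᵢ/(AᵢEᵢ) = δ_free.
Σ Lᵢ/(AᵢEᵢ) = 210/(325×111×10³) + 525/(1750×32×10³) = 1.52×10⁻⁵ mm/N.
Hence P = δ_free / Σ(L/AE) = 0.8224/1.52×10⁻⁵ = 54.12 kN (tensile).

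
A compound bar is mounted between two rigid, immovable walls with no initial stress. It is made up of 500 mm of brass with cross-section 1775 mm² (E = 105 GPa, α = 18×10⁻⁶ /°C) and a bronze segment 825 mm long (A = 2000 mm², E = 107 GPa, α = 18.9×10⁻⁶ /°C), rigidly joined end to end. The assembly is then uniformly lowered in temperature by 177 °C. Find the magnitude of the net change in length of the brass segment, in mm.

|ΔL| ≈ 0.193 mm

Free thermal contraction of the whole bar: Σ αᵢΔT Lᵢ = 18×10⁻⁶×177×500 + 18.9×10⁻⁶×177×825 = 4.353 mm.
The rigid supports impose zero overall length change; the single axial force P common to all segments must satisfy P Σ Lᵢ/(AᵢEᵢ) = δ_free.
Σ Lᵢ/(AᵢEᵢ) = 500/(1775×105×10³) + 825/(2000×107×10³) = 6.538×10⁻⁶ mm/N.
P = 4.353 / 6.538×10⁻⁶ = 665800 N = 665.8 kN, tensile.
For the brass segment, free thermal change = 18×10⁻⁶×177×500 = 1.593 mm and elastic change from P = 665800×500/(1775×105×10³) = 1.786 mm; these oppose, so the net change is 0.193 mm (segment lengthens).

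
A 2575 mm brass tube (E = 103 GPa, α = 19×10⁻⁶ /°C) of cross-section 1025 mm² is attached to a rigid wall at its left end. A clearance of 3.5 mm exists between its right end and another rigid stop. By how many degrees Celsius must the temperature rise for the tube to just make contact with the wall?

ΔT ≈ 71.5 °C

Contact occurs when the free expansion equals the gap: αΔT L = 3.5 mm.
ΔT = 3.5 / (19×10⁻⁶ × 2575) = 71.54 °C.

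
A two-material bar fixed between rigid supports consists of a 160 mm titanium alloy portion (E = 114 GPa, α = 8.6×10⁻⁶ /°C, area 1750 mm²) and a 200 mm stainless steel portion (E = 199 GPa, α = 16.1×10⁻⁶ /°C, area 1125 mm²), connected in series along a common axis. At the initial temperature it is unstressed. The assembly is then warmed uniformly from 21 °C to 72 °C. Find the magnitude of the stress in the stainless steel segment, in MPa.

Free thermal expansion of the whole bar: Σ αᵢΔT Lᵢ = 8.6×10⁻⁶×51×160 + 16.1×10⁻⁶×51×200 = 0.2344 mm.
The walls prevent any net length change, so an axial force P (same in every segment) develops. Compatibility: P · Σ Lᵢ/(AᵢEᵢ) = δ_free.
Σ Lᵢ/(AᵢEᵢ) = 160/(1750×114×10³) + 200/(1125×199×10³) = 1.695×10⁻⁶ mm/N.
Hence P = δ_free / Σ(L/AE) = 0.2344/1.695×10⁻⁶ = 138.3 kN (compressive).
σ_{stainless steel} = P / A = 138300 / 1125 = 122.9 MPa.

σ ≈ 123 MPa (compressive)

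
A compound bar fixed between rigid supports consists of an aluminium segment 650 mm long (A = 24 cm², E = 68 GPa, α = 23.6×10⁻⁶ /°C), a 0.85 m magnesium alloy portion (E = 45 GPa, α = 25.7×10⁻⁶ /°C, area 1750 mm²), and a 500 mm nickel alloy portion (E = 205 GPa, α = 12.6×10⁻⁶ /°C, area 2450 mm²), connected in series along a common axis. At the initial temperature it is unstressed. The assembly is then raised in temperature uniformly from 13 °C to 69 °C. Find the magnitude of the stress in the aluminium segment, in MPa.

Free thermal expansion of the whole bar: Σ αᵢΔT Lᵢ = 23.6×10⁻⁶×56×650 + 25.7×10⁻⁶×56×850 + 12.6×10⁻⁶×56×500 = 2.435 mm.
The rigid supports impose zero overall length change; the single axial force P common to all segments must satisfy P Σ Lᵢ/(AᵢEᵢ) = δ_free.
Σ Lᵢ/(AᵢEᵢ) = 650/(2400×68×10³) + 850/(1750×45×10³) + 500/(2450×205×10³) = 1.577×10⁻⁵ mm/N.
So P = 2.435 / 1.577×10⁻⁵ = 154.4 kN, compressive.
σ_{aluminium} = P / A = 154400 / 2400 = 64.33 MPa.

σ ≈ 64.3 MPa (compressive)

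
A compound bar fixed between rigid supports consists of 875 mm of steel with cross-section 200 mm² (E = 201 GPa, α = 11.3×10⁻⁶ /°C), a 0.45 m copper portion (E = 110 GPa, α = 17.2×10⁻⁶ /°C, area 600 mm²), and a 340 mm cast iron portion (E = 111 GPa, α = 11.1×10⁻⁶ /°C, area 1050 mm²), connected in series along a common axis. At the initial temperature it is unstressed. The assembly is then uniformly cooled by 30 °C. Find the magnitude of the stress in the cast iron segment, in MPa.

σ ≈ 19.4 MPa (tensile)

If the supports were absent, the total length change would be Σ αᵢΔT Lᵢ = 11.3×10⁻⁶×30×875 + 17.2×10⁻⁶×30×450 + 11.1×10⁻⁶×30×340 = 0.642 mm.
Since the ends are fixed, an axial force P builds up, equal in every segment, with P · Σ Lᵢ/(AᵢEᵢ) = δ_free.
Σ Lᵢ/(AᵢEᵢ) = 875/(200×201×10³) + 450/(600×110×10³) + 340/(1050×111×10³) = 3.15×10⁻⁵ mm/N.
P = 0.642 / 3.15×10⁻⁵ = 20380 N = 20.38 kN, tensile.
σ_{cast iron} = P / A = 20380 / 1050 = 19.41 MPa.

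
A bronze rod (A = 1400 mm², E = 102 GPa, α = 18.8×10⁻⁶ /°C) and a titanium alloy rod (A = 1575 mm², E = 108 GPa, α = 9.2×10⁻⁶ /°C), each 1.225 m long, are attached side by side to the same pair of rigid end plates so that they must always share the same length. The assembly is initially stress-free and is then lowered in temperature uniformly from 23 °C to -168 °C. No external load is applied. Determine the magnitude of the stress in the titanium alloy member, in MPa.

σ ≈ 90.4 MPa (compressive)

Equilibrium of a rigid end plate with no external load gives equal and opposite internal forces ±P in the two members. Since α_{bronze} > α_{titanium alloy}, cooling drives the bronze into tension and the titanium alloy into compression.
Compatibility of the two members (thermal + elastic change equal): (α₁ − α₂)ΔT = P·[1/(A₁E₁) + 1/(A₂E₂)].
|α₁ − α₂|·ΔT = 9.6×10⁻⁶ × 191 = 0.001834.
1/(A₁E₁) + 1/(A₂E₂) = 1/(1400×102×10³) + 1/(1575×108×10³) = 1.288×10⁻⁸ N⁻¹.
P = 0.001834 / 1.288×10⁻⁸ = 142300 N = 142.3 kN.
σ_{titanium alloy} = P/A₂ = 142300/1575 = 90.38 MPa, compressive.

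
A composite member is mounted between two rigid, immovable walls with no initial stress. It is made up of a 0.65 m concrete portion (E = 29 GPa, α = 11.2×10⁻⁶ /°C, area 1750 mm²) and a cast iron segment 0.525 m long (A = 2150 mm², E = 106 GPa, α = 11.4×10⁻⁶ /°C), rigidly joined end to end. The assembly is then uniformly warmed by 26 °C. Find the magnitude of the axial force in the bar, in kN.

If the supports were absent, the total length change would be Σ αᵢΔT Lᵢ = 11.2×10⁻⁶×26×650 + 11.4×10⁻⁶×26×525 = 0.3449 mm.
Since the ends are fixed, an axial force P builds up, equal in every segment, with P · Σ Lᵢ/(AᵢEᵢ) = δ_free.
Σ Lᵢ/(AᵢEᵢ) = 650/(1750×29×10³) + 525/(2150×106×10³) = 1.511×10⁻⁵ mm/N.
Hence P = δ_free / Σ(L/AE) = 0.3449/1.511×10⁻⁵ = 22.82 kN (compressive).

P ≈ 22.8 kN (compressive)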